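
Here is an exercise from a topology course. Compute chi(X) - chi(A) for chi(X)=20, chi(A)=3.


Relative Euler characteristic: chi(X, A) = chi(X) - chi(A).
= 20 - (3) = 17

17


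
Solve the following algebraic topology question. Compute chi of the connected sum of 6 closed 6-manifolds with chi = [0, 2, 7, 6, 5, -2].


For n-manifolds: chi(A#B) = chi(A) + chi(B) - chi(S^6).
chi(S^6) = 1 + (-1)^6 = 2.
chi(#) = (sum chi_i) - (6-1)*chi(S^6) = 18 - 5*2 = 8

8


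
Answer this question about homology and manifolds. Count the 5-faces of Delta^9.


Delta^9 has 9+1 vertices. A 5-face is a choice of 5+1 vertices.
f_5 = C(9+1, 5+1) = C(10,6) = 210

210


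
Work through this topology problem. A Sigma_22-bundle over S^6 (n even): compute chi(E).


chi(S^6) = 2 (n even), chi(Sigma_22) = 2 - 2*22 = -42.
chi(E) = 2 * (-42) = -84

-84


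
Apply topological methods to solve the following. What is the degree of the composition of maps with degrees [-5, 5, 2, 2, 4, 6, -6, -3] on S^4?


Degree is multiplicative: deg(composition) = product of degrees.
= (-5) * (5) * (2) * (2) * (4) * (6) * (-6) * (-3) = -43200

-43200


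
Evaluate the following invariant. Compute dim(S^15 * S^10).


Join of spheres: S^m * S^n = S^{m+n+1}.
dim = 15 + 10 + 1 = 26

26


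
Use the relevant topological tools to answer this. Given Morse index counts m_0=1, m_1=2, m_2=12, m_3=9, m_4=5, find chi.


Morse theory: chi(M) = sum_k (-1)^k m_k where m_k = #(index-k critical points).
= (1) + (-2) + (12) + (-9) + (5) = 7

7


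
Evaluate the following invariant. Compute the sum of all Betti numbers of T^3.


b_k(T^3) = C(3,k), so the sum over k is sum_k C(3,k) = 2^3.
Total = 2^3 = 8

8


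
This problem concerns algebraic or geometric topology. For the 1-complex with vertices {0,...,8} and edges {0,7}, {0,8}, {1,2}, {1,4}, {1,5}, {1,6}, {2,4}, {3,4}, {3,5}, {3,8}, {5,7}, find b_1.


b_1 = E - V + (number of components).
E = 11, V = 9, components = 1.
b_1 = 11 - 9 + 1 = 3

3


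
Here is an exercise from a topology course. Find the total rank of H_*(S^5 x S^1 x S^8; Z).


Total Betti number is multiplicative under products.
Each S^d (d>=1) has total Betti number 2.
There are 3 sphere factors.
Total = 2^3 = 8

8


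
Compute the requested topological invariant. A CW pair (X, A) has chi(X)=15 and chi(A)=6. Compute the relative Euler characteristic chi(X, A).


Relative Euler characteristic: chi(X, A) = chi(X) - chi(A).
= 15 - (6) = 9

9


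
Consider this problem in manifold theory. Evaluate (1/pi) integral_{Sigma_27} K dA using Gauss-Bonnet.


Gauss-Bonnet: integral K dA = 2*pi*chi(M).
chi(Sigma_27) = 2 - 2*27 = -52.
(integral K dA)/pi = 2*chi = 2*(-52) = -104

-104


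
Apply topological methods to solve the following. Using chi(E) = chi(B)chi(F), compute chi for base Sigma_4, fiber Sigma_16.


For a fiber bundle F -> E -> B (with CW structure): chi(E) = chi(B) * chi(F).
chi(Sigma_4) = -6, chi(Sigma_16) = -30.
chi(E) = (-6) * (-30) = 180

180


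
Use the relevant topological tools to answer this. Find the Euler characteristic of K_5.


K_5: V = 5, E = C(5,2) = 10.
chi = V - E = 5 - 10 = -5

-5


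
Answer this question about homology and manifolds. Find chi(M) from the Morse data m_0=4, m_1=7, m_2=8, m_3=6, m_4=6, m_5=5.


Morse theory: chi(M) = sum_k (-1)^k m_k where m_k = #(index-k critical points).
= (4) + (-7) + (8) + (-6) + (6) + (-5) = 0

0


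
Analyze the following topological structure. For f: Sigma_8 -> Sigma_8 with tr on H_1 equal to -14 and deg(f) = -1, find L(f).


L(f) = tr(f_0*) - tr(f_1*) + tr(f_2*).
= 1 - (-14) + (-1)
= 14

14


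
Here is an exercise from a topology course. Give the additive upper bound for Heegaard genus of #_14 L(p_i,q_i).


Heegaard genus satisfies g(A#B) <= g(A) + g(B).
Each lens space has g = 1.
Upper bound: 14 * 1 = 14

14


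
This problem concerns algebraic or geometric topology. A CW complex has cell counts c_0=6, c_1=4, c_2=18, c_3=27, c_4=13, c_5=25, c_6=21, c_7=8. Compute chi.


chi = sum_k (-1)^k c_k.
= (-1)^0*6 + (-1)^1*4 + (-1)^2*18 + (-1)^3*27 + (-1)^4*13 + (-1)^5*25 + (-1)^6*21 + (-1)^7*8
= (6) + (-4) + (18) + (-27) + (13) + (-25) + (21) + (-8)
= -6

-6


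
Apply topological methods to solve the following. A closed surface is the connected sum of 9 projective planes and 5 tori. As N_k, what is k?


Since a >= 1, the sum is non-orientable; each T^2 can be replaced by RP^2 # RP^2 (since T^2#RP^2 = 3RP^2).
Total crosscaps k = 9 + 2*5 = 19.
Check via chi: chi = 9*1 + 5*0 - (9+5-1)*2 = -17 = 2 - k = -17. Consistent.

19


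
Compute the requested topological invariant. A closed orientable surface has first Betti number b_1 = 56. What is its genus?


For a closed orientable surface: b_1 = 2g.
56 = 2g
g = 56 / 2 = 28

28


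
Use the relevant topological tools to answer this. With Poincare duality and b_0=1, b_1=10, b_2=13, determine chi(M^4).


By Poincare duality b_k = b_{4-k}, so full Betti numbers: b_0=1, b_1=10, b_2=13, b_3=10, b_4=1.
chi = sum (-1)^k b_k = -5

-5


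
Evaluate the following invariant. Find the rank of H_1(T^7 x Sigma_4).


pi_1(A x B) = pi_1(A) x pi_1(B); rank of abelianization = b_1.
b_1(T^7) = 7, b_1(Sigma_4) = 2*4 = 8.
b_1(product) = 7 + 8 = 15

15


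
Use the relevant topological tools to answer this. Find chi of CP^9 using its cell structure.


CP^9 has one cell in each even dimension 0, 2, ..., 2*9 (9+1 cells total).
All cells are even-dimensional, so chi = number of cells.
chi = 9 + 1 = 10

10


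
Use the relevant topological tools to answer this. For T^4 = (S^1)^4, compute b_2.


By the Kunneth formula, b_k(T^n) = C(n,k).
b_2(T^4) = C(4,2).
C(4,2) = 4!/(2!*2!) = 6

6


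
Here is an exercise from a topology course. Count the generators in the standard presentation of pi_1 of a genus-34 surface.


Standard presentation: pi_1(Sigma_g) = <a_1,b_1,...,a_g,b_g | [a_1,b_1]...[a_g,b_g] = 1>.
Number of generators = 2g = 2*34 = 68

68


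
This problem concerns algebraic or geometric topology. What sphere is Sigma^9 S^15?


Each suspension raises dimension by 1: Sigma S^n = S^{n+1}.
Sigma^9 S^15 = S^{15+9} = S^24

24


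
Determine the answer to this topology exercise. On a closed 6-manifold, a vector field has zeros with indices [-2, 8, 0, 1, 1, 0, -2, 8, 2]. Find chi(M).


Poincare-Hopf: chi(M) = sum of indices of zeros.
chi = (-2) + (8) + (0) + (1) + (1) + (0) + (-2) + (8) + (2) = 16

16


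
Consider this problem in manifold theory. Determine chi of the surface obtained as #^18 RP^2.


For a non-orientable closed surface with k crosscaps: chi = 2 - k.
Here k = 18.
chi = 2 - 18 = -16

-16


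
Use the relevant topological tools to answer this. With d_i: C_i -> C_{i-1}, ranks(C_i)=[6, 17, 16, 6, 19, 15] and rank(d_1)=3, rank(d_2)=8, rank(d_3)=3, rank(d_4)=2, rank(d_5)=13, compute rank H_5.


rank H_k = rank(ker d_k) - rank(im d_{k+1}).
rank(ker d_5) = rank(C_5) - rank(d_5) = 15 - 13 = 2.
rank(im d_{5+1}) = 0.
rank H_5 = 2 - 0 = 2

2


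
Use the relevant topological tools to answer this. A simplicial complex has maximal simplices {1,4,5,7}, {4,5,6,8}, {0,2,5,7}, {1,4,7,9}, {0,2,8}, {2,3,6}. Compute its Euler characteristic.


Enumerate all faces; f-vector: f_0=10, f_1=24, f_2=17, f_3=4.
chi = sum (-1)^k f_k = -1

-1


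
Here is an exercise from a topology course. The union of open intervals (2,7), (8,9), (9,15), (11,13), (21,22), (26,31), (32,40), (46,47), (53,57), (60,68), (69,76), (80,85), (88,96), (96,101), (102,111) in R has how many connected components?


Sort and merge overlapping open intervals.
Merged: (2,7), (8,9), (9,15), (21,22), (26,31), (32,40), (46,47), (53,57), (60,68), (69,76), (80,85), (88,96), (96,101), (102,111).
Number of components = 14

14


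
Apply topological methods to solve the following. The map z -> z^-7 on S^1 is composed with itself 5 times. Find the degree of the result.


deg(f) = -7. Degree is multiplicative: deg(f^5) = (deg f)^5.
deg(f^5) = (-7)^5 = -16807

-16807


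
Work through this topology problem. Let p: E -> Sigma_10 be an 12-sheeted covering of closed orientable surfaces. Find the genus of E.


For an n-sheeted cover: chi(E) = n * chi(B).
chi(Sigma_10) = 2 - 2*10 = -18.
chi(E) = 12 * (-18) = -216.
genus(E) = (2 - chi(E))/2 = (2 - (-216))/2 = 218/2 = 109

109


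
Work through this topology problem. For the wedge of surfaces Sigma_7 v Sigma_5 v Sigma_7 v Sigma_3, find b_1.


For a wedge X v Y: reduced H_k(X v Y) = H_k(X) + H_k(Y).
Each Sigma_g contributes b_1 = 2g.
b_1 = 14 + 10 + 14 + 6 = 44

44


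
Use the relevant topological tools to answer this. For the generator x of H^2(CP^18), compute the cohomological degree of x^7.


|x| = 2 in H^*(CP^n).
|x^7| = 7 * |x| = 7 * 2 = 14

14


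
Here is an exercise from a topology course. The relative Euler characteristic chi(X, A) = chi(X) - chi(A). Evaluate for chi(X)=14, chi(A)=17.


Relative Euler characteristic: chi(X, A) = chi(X) - chi(A).
= 14 - (17) = -3

-3


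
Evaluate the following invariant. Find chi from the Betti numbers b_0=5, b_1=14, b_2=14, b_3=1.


chi = sum_k (-1)^k b_k.
= (5) + (-14) + (14) + (-1)
= 4

4


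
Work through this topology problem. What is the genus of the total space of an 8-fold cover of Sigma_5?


For an n-sheeted cover: chi(E) = n * chi(B).
chi(Sigma_5) = 2 - 2*5 = -8.
chi(E) = 8 * (-8) = -64.
genus(E) = (2 - chi(E))/2 = (2 - (-64))/2 = 66/2 = 33

33


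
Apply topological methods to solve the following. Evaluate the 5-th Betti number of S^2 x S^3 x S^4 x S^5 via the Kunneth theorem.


Each S^d has Poincare polynomial 1 + t^d.
The product S^2 x S^3 x S^4 x S^5 has Poincare polynomial prod(1+t^d_i).
Expanding: b_0=1, b_2=1, b_3=1, b_4=1, b_5=2, b_6=1, b_7=2, b_8=1, b_9=2, b_10=1, b_11=1, b_12=1, b_14=1.
b_5 = 2

2


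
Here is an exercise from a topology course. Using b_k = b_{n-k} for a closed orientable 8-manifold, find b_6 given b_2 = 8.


Poincare duality for closed orientable n-manifolds: b_k = b_{n-k}.
Here n = 8, so b_6 = b_2 = 8

8


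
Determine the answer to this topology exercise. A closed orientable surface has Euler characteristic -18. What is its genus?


chi = 2 - 2g for closed orientable surfaces.
-18 = 2 - 2g
2g = 2 - (-18) = 20
g = 10

10


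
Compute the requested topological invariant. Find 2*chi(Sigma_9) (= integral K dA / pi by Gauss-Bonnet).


Gauss-Bonnet: integral K dA = 2*pi*chi(M).
chi(Sigma_9) = 2 - 2*9 = -16.
(integral K dA)/pi = 2*chi = 2*(-16) = -32

-32


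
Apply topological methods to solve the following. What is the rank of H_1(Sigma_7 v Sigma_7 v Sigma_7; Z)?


For a wedge X v Y: reduced H_k(X v Y) = H_k(X) + H_k(Y).
Each Sigma_g contributes b_1 = 2g.
b_1 = 14 + 14 + 14 = 42

42


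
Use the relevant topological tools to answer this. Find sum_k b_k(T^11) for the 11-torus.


b_k(T^11) = C(11,k), so the sum over k is sum_k C(11,k) = 2^11.
Total = 2^11 = 2048

2048


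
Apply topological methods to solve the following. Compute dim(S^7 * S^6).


Join of spheres: S^m * S^n = S^{m+n+1}.
dim = 7 + 6 + 1 = 14

14


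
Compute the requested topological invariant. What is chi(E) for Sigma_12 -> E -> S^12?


chi(S^12) = 2 (n even), chi(Sigma_12) = 2 - 2*12 = -22.
chi(E) = 2 * (-22) = -44

-44


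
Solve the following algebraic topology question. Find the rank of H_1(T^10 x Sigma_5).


pi_1(A x B) = pi_1(A) x pi_1(B); rank of abelianization = b_1.
b_1(T^10) = 10, b_1(Sigma_5) = 2*5 = 10.
b_1(product) = 10 + 10 = 20

20


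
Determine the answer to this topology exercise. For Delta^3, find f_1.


Delta^3 has 3+1 vertices. A 1-face is a choice of 1+1 vertices.
f_1 = C(3+1, 1+1) = C(4,2) = 6

6


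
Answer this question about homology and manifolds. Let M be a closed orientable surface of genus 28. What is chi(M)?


For a closed orientable surface of genus g: chi = 2 - 2g.
Here g = 28.
chi = 2 - 2*28 = 2 - 56 = -54

-54


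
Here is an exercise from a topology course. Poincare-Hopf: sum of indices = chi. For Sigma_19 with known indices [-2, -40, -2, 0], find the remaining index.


Poincare-Hopf: sum of indices = chi(M).
chi(Sigma_19) = 2 - 2*19 = -36.
Sum of known indices = -44.
x = chi - (sum known) = -36 - (-44) = 8

8


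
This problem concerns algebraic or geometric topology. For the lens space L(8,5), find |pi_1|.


pi_1(L(p,q)) = Z/pZ for any q coprime to p.
|pi_1(L(8,5))| = 8

8


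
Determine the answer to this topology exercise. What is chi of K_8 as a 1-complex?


K_8: V = 8, E = C(8,2) = 28.
chi = V - E = 8 - 28 = -20

-20


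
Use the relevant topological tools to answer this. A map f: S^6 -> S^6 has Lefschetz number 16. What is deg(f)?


L(f) = 1 + (-1)^6 deg(f) on S^6.
16 = 1 + (-1)^6 * deg(f)
(-1)^6 * deg(f) = 15
deg(f) = 15

15


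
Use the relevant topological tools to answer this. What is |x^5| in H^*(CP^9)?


|x| = 2 in H^*(CP^n).
|x^5| = 5 * |x| = 5 * 2 = 10

10


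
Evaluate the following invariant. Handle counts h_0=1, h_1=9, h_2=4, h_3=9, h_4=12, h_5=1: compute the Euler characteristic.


Handles of index k contribute (-1)^k to chi (same as CW cells).
chi = (1) + (-9) + (4) + (-9) + (12) + (-1) = -2

-2


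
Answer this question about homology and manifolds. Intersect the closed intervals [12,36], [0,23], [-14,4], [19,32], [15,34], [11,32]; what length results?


Intersection = [max(a_i), min(b_i)] = [19, 4].
Since 19 > 4, the intersection is empty.
Length = 0

0


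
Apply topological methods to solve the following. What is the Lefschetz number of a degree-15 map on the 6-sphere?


On S^6: L(f) = tr(f_0*) + (-1)^6 tr(f_6*) = 1 + (-1)^6 * deg(f).
L(f) = 1 + (-1)^6 * 15 = 1 + 15 = 16

16


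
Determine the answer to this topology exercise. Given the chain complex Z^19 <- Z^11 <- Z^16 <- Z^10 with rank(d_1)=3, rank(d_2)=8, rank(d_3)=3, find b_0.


rank H_k = rank(ker d_k) - rank(im d_{k+1}).
rank(ker d_0) = rank(C_0) - rank(d_0) = 19 - 0 = 19.
rank(im d_{0+1}) = 3.
rank H_0 = 19 - 3 = 16

16


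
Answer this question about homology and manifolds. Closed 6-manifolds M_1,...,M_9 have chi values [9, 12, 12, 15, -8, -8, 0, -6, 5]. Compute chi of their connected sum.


For n-manifolds: chi(A#B) = chi(A) + chi(B) - chi(S^6).
chi(S^6) = 1 + (-1)^6 = 2.
chi(#) = (sum chi_i) - (9-1)*chi(S^6) = 31 - 8*2 = 15

15


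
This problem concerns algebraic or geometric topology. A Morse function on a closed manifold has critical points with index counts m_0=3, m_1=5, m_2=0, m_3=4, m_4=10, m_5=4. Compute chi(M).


Morse theory: chi(M) = sum_k (-1)^k m_k where m_k = #(index-k critical points).
= (3) + (-5) + (0) + (-4) + (10) + (-4) = 0

0


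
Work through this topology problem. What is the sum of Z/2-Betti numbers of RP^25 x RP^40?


dim H^*(RP^n; Z/2) = n+1 (one Z/2 in each degree 0..n).
Total Betti number is multiplicative.
Total = (25+1) * (40+1) = 26 * 41 = 1066

1066


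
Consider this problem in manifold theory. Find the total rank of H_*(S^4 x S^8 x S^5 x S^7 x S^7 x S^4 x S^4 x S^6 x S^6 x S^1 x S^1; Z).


Total Betti number is multiplicative under products.
Each S^d (d>=1) has total Betti number 2.
There are 11 sphere factors.
Total = 2^11 = 2048

2048


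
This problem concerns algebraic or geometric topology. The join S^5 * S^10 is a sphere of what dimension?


Join of spheres: S^m * S^n = S^{m+n+1}.
dim = 5 + 10 + 1 = 16

16


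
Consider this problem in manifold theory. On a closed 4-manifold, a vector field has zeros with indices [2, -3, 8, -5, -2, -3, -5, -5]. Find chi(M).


Poincare-Hopf: chi(M) = sum of indices of zeros.
chi = (2) + (-3) + (8) + (-5) + (-2) + (-3) + (-5) + (-5) = -13

-13


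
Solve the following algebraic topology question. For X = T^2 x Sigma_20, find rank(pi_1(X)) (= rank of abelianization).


pi_1(A x B) = pi_1(A) x pi_1(B); rank of abelianization = b_1.
b_1(T^2) = 2, b_1(Sigma_20) = 2*20 = 40.
b_1(product) = 2 + 40 = 42

42


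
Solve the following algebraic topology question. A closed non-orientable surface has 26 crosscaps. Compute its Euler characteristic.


For a non-orientable closed surface with k crosscaps: chi = 2 - k.
Here k = 26.
chi = 2 - 26 = -24

-24


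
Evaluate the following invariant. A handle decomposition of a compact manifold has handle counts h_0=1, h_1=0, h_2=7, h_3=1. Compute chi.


Handles of index k contribute (-1)^k to chi (same as CW cells).
chi = (1) + (0) + (7) + (-1) = 7

7


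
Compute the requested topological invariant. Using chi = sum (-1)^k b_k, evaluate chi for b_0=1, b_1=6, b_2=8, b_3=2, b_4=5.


chi = sum_k (-1)^k b_k.
= (1) + (-6) + (8) + (-2) + (5)
= 6

6


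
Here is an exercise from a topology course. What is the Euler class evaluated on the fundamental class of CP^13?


For any closed oriented manifold, <e(TM),[M]> = chi(M).
chi(CP^13) = 13+1 = 14

14


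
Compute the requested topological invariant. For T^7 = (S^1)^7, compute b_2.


By the Kunneth formula, b_k(T^n) = C(n,k).
b_2(T^7) = C(7,2).
C(7,2) = 7!/(2!*5!) = 21

21


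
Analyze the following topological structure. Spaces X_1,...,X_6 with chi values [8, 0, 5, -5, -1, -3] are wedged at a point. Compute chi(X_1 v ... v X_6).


chi(A v B) = chi(A) + chi(B) - 1 (one point identified).
For 6 spaces: chi = (sum chi_i) - (6 - 1).
sum = 4; chi = 4 - 5 = -1

-1


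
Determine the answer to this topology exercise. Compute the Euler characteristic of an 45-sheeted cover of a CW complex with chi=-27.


For a finite covering: chi(E) = (number of sheets) * chi(B).
chi(E) = 45 * (-27) = -1215

-1215


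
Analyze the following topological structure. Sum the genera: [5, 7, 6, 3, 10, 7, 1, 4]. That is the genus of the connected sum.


Genus is additive under connected sum of orientable surfaces.
g = 5 + 7 + 6 + 3 + 10 + 7 + 1 + 4 = 43

43


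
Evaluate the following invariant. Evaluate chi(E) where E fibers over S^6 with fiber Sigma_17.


chi(S^6) = 2 (n even), chi(Sigma_17) = 2 - 2*17 = -32.
chi(E) = 2 * (-32) = -64

-64


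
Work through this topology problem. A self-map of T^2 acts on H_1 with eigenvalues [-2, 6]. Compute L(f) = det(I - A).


For a torus self-map: L(f) = det(I - A) where A acts on H_1.
L(f) = (1--2) * (1-6) = 3 * -5 = -15

-15


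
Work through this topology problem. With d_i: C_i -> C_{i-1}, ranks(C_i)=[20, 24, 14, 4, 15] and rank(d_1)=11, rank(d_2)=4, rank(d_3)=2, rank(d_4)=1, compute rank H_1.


rank H_k = rank(ker d_k) - rank(im d_{k+1}).
rank(ker d_1) = rank(C_1) - rank(d_1) = 24 - 11 = 13.
rank(im d_{1+1}) = 4.
rank H_1 = 13 - 4 = 9

9


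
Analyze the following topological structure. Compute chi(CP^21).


CP^21 has one cell in each even dimension 0, 2, ..., 2*21 (21+1 cells total).
All cells are even-dimensional, so chi = number of cells.
chi = 21 + 1 = 22

22


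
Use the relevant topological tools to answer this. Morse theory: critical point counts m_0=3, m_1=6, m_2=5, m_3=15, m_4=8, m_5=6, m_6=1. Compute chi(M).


Morse theory: chi(M) = sum_k (-1)^k m_k where m_k = #(index-k critical points).
= (3) + (-6) + (5) + (-15) + (8) + (-6) + (1) = -10

-10


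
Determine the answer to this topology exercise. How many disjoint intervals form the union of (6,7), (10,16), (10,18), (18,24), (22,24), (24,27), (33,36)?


Sort and merge overlapping open intervals.
Merged: (6,7), (10,18), (18,24), (24,27), (33,36).
Number of components = 5

5


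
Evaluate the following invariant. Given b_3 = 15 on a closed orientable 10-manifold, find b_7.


Poincare duality for closed orientable n-manifolds: b_k = b_{n-k}.
Here n = 10, so b_7 = b_3 = 15

15


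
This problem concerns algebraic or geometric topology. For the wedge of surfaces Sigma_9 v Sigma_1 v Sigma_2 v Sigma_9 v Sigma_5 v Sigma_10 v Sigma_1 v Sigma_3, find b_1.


For a wedge X v Y: reduced H_k(X v Y) = H_k(X) + H_k(Y).
Each Sigma_g contributes b_1 = 2g.
b_1 = 18 + 2 + 4 + 18 + 10 + 20 + 2 + 6 = 80

80


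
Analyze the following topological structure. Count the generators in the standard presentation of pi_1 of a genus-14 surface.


Standard presentation: pi_1(Sigma_g) = <a_1,b_1,...,a_g,b_g | [a_1,b_1]...[a_g,b_g] = 1>.
Number of generators = 2g = 2*14 = 28

28


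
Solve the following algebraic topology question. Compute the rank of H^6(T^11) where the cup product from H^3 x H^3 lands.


Cup product: H^p x H^q -> H^{p+q}; here p+q = 3+3 = 6.
rank H^k(T^n) = C(n,k).
C(11,6) = 462

462


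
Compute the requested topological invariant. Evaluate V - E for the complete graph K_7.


K_7: V = 7, E = C(7,2) = 21.
chi = V - E = 7 - 21 = -14

-14


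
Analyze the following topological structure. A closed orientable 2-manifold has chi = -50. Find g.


chi = 2 - 2g for closed orientable surfaces.
-50 = 2 - 2g
2g = 2 - (-50) = 52
g = 26

26


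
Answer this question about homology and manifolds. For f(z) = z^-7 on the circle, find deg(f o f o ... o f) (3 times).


deg(f) = -7. Degree is multiplicative: deg(f^3) = (deg f)^3.
deg(f^3) = (-7)^3 = -343

-343


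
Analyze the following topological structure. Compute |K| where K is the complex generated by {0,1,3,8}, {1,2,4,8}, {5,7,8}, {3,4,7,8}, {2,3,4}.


Each maximal simplex on m vertices has 2^m - 1 nonempty faces.
Take the union (dedupe shared faces).
Total distinct faces = 43

43


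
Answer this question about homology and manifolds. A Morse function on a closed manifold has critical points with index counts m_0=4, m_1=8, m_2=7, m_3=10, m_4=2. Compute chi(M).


Morse theory: chi(M) = sum_k (-1)^k m_k where m_k = #(index-k critical points).
= (4) + (-8) + (7) + (-10) + (2) = -5

-5


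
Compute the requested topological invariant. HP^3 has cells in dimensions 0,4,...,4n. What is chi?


HP^3 has one cell in each dimension 0, 4, ..., 4*3 (3+1 cells, all even-dim).
chi = 3 + 1 = 4

4


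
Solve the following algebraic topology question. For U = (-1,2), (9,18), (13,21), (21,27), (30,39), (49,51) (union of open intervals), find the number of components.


Sort and merge overlapping open intervals.
Merged: (-1,2), (9,21), (21,27), (30,39), (49,51).
Number of components = 5

5


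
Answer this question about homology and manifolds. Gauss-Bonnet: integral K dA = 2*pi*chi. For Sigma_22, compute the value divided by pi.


Gauss-Bonnet: integral K dA = 2*pi*chi(M).
chi(Sigma_22) = 2 - 2*22 = -42.
(integral K dA)/pi = 2*chi = 2*(-42) = -84

-84


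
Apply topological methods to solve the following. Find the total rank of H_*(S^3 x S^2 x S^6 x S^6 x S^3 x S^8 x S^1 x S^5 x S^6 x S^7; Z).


Total Betti number is multiplicative under products.
Each S^d (d>=1) has total Betti number 2.
There are 10 sphere factors.
Total = 2^10 = 1024

1024


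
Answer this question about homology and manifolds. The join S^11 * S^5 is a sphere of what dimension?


Join of spheres: S^m * S^n = S^{m+n+1}.
dim = 11 + 5 + 1 = 17

17


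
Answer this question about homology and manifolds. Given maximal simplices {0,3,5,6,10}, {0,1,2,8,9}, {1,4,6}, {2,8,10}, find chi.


Enumerate all faces; f-vector: f_0=10, f_1=25, f_2=22, f_3=10, f_4=2.
chi = sum (-1)^k f_k = -1

-1


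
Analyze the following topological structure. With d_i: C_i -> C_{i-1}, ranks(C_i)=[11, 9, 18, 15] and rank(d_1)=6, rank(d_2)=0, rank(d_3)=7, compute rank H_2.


rank H_k = rank(ker d_k) - rank(im d_{k+1}).
rank(ker d_2) = rank(C_2) - rank(d_2) = 18 - 0 = 18.
rank(im d_{2+1}) = 7.
rank H_2 = 18 - 7 = 11

11


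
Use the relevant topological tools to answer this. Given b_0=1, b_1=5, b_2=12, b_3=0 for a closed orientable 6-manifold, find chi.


By Poincare duality b_k = b_{6-k}, so full Betti numbers: b_0=1, b_1=5, b_2=12, b_3=0, b_4=12, b_5=5, b_6=1.
chi = sum (-1)^k b_k = 16

16


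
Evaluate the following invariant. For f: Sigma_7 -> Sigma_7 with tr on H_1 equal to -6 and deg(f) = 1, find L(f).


L(f) = tr(f_0*) - tr(f_1*) + tr(f_2*).
= 1 - (-6) + (1)
= 8

8


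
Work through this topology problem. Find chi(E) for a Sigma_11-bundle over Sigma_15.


For a fiber bundle F -> E -> B (with CW structure): chi(E) = chi(B) * chi(F).
chi(Sigma_15) = -28, chi(Sigma_11) = -20.
chi(E) = (-28) * (-20) = 560

560


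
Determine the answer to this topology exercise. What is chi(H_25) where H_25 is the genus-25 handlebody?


A genus-g handlebody deformation retracts to a wedge of g circles.
chi(vee_g S^1) = 1 - g.
chi(H_25) = 1 - 25 = -24

-24


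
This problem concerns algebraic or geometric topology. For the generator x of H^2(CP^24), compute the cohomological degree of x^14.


|x| = 2 in H^*(CP^n).
|x^14| = 14 * |x| = 14 * 2 = 28

28


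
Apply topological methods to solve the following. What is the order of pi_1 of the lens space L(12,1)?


pi_1(L(p,q)) = Z/pZ for any q coprime to p.
|pi_1(L(12,1))| = 12

12


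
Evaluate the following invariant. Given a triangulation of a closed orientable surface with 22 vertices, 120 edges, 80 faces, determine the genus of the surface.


chi = V - E + F = 22 - 120 + 80 = -18
For orientable closed surface: chi = 2 - 2g, so g = (2 - chi)/2.
g = (2 - (-18)) / 2 = 20 / 2 = 10

10


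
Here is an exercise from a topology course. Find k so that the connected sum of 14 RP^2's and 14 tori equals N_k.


Since a >= 1, the sum is non-orientable; each T^2 can be replaced by RP^2 # RP^2 (since T^2#RP^2 = 3RP^2).
Total crosscaps k = 14 + 2*14 = 42.
Check via chi: chi = 14*1 + 14*0 - (14+14-1)*2 = -40 = 2 - k = -40. Consistent.

42


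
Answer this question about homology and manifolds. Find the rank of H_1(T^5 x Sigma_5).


pi_1(A x B) = pi_1(A) x pi_1(B); rank of abelianization = b_1.
b_1(T^5) = 5, b_1(Sigma_5) = 2*5 = 10.
b_1(product) = 5 + 10 = 15

15


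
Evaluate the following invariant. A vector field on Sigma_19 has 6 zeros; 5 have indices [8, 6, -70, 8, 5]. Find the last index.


Poincare-Hopf: sum of indices = chi(M).
chi(Sigma_19) = 2 - 2*19 = -36.
Sum of known indices = -43.
x = chi - (sum known) = -36 - (-43) = 7

7


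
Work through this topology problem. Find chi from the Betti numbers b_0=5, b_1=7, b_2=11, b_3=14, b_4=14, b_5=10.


chi = sum_k (-1)^k b_k.
= (5) + (-7) + (11) + (-14) + (14) + (-10)
= -1

-1


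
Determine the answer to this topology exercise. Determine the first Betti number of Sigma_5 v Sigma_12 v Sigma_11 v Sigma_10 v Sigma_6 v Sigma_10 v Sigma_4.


For a wedge X v Y: reduced H_k(X v Y) = H_k(X) + H_k(Y).
Each Sigma_g contributes b_1 = 2g.
b_1 = 10 + 24 + 22 + 20 + 12 + 20 + 8 = 116

116


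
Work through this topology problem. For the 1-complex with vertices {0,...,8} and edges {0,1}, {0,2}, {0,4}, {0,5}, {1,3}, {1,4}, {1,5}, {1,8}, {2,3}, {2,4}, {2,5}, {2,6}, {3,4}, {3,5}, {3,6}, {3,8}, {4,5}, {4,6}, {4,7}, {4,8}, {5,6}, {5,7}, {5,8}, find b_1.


b_1 = E - V + (number of components).
E = 23, V = 9, components = 1.
b_1 = 23 - 9 + 1 = 15

15


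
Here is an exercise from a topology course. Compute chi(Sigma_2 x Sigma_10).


chi(Sigma_2) = 2 - 2*2 = -2
chi(Sigma_10) = 2 - 2*10 = -18
chi(product) = (-2) * (-18) = 36

36


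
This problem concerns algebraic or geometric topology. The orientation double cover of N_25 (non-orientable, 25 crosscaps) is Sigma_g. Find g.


chi(N_25) = 2 - 25 = -23.
Double cover: chi(Sigma_g) = 2 * chi(N_25) = 2*(-23) = -46.
2 - 2g = -46, so g = (2 - (-46))/2 = 48/2 = 24

24


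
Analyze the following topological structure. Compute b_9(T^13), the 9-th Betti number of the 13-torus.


By the Kunneth formula, b_k(T^n) = C(n,k).
b_9(T^13) = C(13,9).
C(13,9) = 13!/(9!*4!) = 715

715


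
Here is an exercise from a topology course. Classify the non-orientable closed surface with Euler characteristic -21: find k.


chi = 2 - k for closed non-orientable surfaces with k crosscaps.
-21 = 2 - k
k = 2 - (-21) = 23

23


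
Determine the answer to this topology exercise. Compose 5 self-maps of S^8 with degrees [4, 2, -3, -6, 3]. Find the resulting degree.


Degree is multiplicative: deg(composition) = product of degrees.
= (4) * (2) * (-3) * (-6) * (3) = 432

432


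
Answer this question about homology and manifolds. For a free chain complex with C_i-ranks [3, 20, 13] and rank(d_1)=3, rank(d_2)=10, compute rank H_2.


rank H_k = rank(ker d_k) - rank(im d_{k+1}).
rank(ker d_2) = rank(C_2) - rank(d_2) = 13 - 10 = 3.
rank(im d_{2+1}) = 0.
rank H_2 = 3 - 0 = 3

3


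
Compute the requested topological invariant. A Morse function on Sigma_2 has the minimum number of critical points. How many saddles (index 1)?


A perfect Morse function has m_k = b_k.
For Sigma_2: b_0=1, b_1=2g=4, b_2=1.
Saddles m_1 = 2g = 4

4


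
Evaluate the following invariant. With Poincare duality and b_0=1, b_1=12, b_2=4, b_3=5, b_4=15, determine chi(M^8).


By Poincare duality b_k = b_{8-k}, so full Betti numbers: b_0=1, b_1=12, b_2=4, b_3=5, b_4=15, b_5=5, b_6=4, b_7=12, b_8=1.
chi = sum (-1)^k b_k = -9

-9


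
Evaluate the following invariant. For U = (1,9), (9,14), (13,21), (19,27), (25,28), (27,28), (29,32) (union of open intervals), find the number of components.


Sort and merge overlapping open intervals.
Merged: (1,9), (9,28), (29,32).
Number of components = 3

3


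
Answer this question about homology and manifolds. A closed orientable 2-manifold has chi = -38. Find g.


chi = 2 - 2g for closed orientable surfaces.
-38 = 2 - 2g
2g = 2 - (-38) = 40
g = 20

20


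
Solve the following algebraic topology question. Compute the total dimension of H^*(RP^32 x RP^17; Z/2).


dim H^*(RP^n; Z/2) = n+1 (one Z/2 in each degree 0..n).
Total Betti number is multiplicative.
Total = (32+1) * (17+1) = 33 * 18 = 594

594


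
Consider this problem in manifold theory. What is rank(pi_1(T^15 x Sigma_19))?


pi_1(A x B) = pi_1(A) x pi_1(B); rank of abelianization = b_1.
b_1(T^15) = 15, b_1(Sigma_19) = 2*19 = 38.
b_1(product) = 15 + 38 = 53

53


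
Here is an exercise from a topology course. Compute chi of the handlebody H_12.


A genus-g handlebody deformation retracts to a wedge of g circles.
chi(vee_g S^1) = 1 - g.
chi(H_12) = 1 - 12 = -11

-11


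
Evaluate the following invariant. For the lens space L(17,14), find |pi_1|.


pi_1(L(p,q)) = Z/pZ for any q coprime to p.
|pi_1(L(17,14))| = 17

17


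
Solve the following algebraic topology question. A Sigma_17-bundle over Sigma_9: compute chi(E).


For a fiber bundle F -> E -> B (with CW structure): chi(E) = chi(B) * chi(F).
chi(Sigma_9) = -16, chi(Sigma_17) = -32.
chi(E) = (-16) * (-32) = 512

512


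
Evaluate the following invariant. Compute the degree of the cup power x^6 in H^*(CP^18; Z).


|x| = 2 in H^*(CP^n).
|x^6| = 6 * |x| = 6 * 2 = 12

12


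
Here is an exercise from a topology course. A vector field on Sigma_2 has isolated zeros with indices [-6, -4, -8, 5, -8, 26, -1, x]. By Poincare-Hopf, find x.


Poincare-Hopf: sum of indices = chi(M).
chi(Sigma_2) = 2 - 2*2 = -2.
Sum of known indices = 4.
x = chi - (sum known) = -2 - (4) = -6

-6


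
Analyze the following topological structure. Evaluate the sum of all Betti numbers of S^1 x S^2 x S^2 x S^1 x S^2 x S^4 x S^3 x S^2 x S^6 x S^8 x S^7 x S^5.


Total Betti number is multiplicative under products.
Each S^d (d>=1) has total Betti number 2.
There are 12 sphere factors.
Total = 2^12 = 4096

4096


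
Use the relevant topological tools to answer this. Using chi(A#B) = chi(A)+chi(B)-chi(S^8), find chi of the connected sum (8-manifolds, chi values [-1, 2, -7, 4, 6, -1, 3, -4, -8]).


For n-manifolds: chi(A#B) = chi(A) + chi(B) - chi(S^8).
chi(S^8) = 1 + (-1)^8 = 2.
chi(#) = (sum chi_i) - (9-1)*chi(S^8) = -6 - 8*2 = -22

-22


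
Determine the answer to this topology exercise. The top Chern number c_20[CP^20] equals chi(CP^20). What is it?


For any closed oriented manifold, <e(TM),[M]> = chi(M).
chi(CP^20) = 20+1 = 21

21


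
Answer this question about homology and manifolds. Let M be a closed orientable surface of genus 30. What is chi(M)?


For a closed orientable surface of genus g: chi = 2 - 2g.
Here g = 30.
chi = 2 - 2*30 = 2 - 60 = -58

-58


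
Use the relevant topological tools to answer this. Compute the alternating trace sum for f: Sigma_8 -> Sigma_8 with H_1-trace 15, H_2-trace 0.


L(f) = tr(f_0*) - tr(f_1*) + tr(f_2*).
= 1 - (15) + (0)
= -14

-14


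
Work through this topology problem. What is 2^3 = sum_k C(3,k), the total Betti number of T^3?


b_k(T^3) = C(3,k), so the sum over k is sum_k C(3,k) = 2^3.
Total = 2^3 = 8

8


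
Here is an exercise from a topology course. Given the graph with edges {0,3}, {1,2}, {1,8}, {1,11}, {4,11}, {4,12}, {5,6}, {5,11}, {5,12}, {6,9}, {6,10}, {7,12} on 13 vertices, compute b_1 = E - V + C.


b_1 = E - V + (number of components).
E = 12, V = 13, components = 2.
b_1 = 12 - 13 + 2 = 1

1


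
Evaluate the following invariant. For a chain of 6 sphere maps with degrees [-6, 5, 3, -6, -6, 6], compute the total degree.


Degree is multiplicative: deg(composition) = product of degrees.
= (-6) * (5) * (3) * (-6) * (-6) * (6) = -19440

-19440


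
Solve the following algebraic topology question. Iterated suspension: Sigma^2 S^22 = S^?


Each suspension raises dimension by 1: Sigma S^n = S^{n+1}.
Sigma^2 S^22 = S^{22+2} = S^24

24


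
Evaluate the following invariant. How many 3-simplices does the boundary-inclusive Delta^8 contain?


Delta^8 has 8+1 vertices. A 3-face is a choice of 3+1 vertices.
f_3 = C(8+1, 3+1) = C(9,4) = 126

126


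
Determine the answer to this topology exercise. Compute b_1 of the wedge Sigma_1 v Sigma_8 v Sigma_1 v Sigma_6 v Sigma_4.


For a wedge X v Y: reduced H_k(X v Y) = H_k(X) + H_k(Y).
Each Sigma_g contributes b_1 = 2g.
b_1 = 2 + 16 + 2 + 12 + 8 = 40

40


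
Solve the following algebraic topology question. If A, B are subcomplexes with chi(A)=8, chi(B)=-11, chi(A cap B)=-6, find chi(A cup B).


chi(A cup B) = chi(A) + chi(B) - chi(A cap B)
= 8 + (-11) - (-6)
= 3

3


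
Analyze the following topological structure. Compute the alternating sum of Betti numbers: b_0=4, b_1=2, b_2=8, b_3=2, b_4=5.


chi = sum_k (-1)^k b_k.
= (4) + (-2) + (8) + (-2) + (5)
= 13

13


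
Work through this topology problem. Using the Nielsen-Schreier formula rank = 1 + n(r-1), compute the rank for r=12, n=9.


Nielsen-Schreier: an index-n subgroup of F_r is free of rank 1 + n(r-1).
Equivalently: chi(cover) = n*chi(base); chi(vee_r S^1) = 1 - 12 = -11.
chi(E) = 9*(-11) = -99; rank = 1 - chi(E) = 1 - (-99) = 100.
rank = 1 + 9*(12-1) = 1 + 99 = 100

100


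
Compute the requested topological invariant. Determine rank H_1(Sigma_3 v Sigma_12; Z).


For a wedge: H_1(A v B) = H_1(A) + H_1(B).
b_1(Sigma_3) = 6, b_1(Sigma_12) = 24.
b_1 = 6 + 24 = 30

30


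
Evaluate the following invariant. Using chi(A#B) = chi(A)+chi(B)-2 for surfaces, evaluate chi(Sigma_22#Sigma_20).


chi(Sigma_22) = 2 - 2*22 = -42
chi(Sigma_20) = 2 - 2*20 = -38
For surfaces: chi(A#B) = chi(A) + chi(B) - 2.
chi = -42 + -38 - 2 = -82

-82


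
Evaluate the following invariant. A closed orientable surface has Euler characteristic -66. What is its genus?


chi = 2 - 2g for closed orientable surfaces.
-66 = 2 - 2g
2g = 2 - (-66) = 68
g = 34

34


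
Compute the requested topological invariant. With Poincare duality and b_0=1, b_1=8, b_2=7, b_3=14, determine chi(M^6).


By Poincare duality b_k = b_{6-k}, so full Betti numbers: b_0=1, b_1=8, b_2=7, b_3=14, b_4=7, b_5=8, b_6=1.
chi = sum (-1)^k b_k = -14

-14


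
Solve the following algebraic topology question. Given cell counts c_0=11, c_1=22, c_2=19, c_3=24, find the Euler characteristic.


chi = sum_k (-1)^k c_k.
= (-1)^0*11 + (-1)^1*22 + (-1)^2*19 + (-1)^3*24
= (11) + (-22) + (19) + (-24)
= -16

-16


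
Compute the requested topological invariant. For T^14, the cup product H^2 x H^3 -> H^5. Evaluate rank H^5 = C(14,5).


Cup product: H^p x H^q -> H^{p+q}; here p+q = 2+3 = 5.
rank H^k(T^n) = C(n,k).
C(14,5) = 2002

2002


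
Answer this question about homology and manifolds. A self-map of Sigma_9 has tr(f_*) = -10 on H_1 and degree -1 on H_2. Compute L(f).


L(f) = tr(f_0*) - tr(f_1*) + tr(f_2*).
= 1 - (-10) + (-1)
= 10

10


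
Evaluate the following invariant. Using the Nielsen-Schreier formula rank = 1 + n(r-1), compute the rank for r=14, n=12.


Nielsen-Schreier: an index-n subgroup of F_r is free of rank 1 + n(r-1).
Equivalently: chi(cover) = n*chi(base); chi(vee_r S^1) = 1 - 14 = -13.
chi(E) = 12*(-13) = -156; rank = 1 - chi(E) = 1 - (-156) = 157.
rank = 1 + 12*(14-1) = 1 + 156 = 157

157


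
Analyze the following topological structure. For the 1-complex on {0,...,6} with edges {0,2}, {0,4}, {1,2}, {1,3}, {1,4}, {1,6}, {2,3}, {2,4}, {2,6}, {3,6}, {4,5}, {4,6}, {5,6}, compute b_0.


Run DFS/union-find over 7 vertices.
V = 7, E = 13.
Number of components = 1

1


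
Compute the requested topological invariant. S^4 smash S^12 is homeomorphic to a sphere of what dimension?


S^m ^ S^n = S^{m+n}.
k = 4 + 12 = 16

16


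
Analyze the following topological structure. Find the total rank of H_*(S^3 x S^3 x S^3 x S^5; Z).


Total Betti number is multiplicative under products.
Each S^d (d>=1) has total Betti number 2.
There are 4 sphere factors.
Total = 2^4 = 16

16


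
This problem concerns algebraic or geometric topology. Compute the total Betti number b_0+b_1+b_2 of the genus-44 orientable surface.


For Sigma_44: b_0 = 1, b_1 = 2g = 88, b_2 = 1.
Total = 1 + 88 + 1 = 90

90


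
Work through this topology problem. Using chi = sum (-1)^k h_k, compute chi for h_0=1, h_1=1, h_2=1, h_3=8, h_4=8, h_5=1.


Handles of index k contribute (-1)^k to chi (same as CW cells).
chi = (1) + (-1) + (1) + (-8) + (8) + (-1) = 0

0


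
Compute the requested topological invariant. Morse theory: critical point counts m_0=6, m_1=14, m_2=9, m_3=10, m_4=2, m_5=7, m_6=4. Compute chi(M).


Morse theory: chi(M) = sum_k (-1)^k m_k where m_k = #(index-k critical points).
= (6) + (-14) + (9) + (-10) + (2) + (-7) + (4) = -10

-10


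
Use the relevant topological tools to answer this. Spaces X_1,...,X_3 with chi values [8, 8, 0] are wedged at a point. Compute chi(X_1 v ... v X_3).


chi(A v B) = chi(A) + chi(B) - 1 (one point identified).
For 3 spaces: chi = (sum chi_i) - (3 - 1).
sum = 16; chi = 16 - 2 = 14

14


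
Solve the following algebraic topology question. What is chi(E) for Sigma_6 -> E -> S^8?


chi(S^8) = 2 (n even), chi(Sigma_6) = 2 - 2*6 = -10.
chi(E) = 2 * (-10) = -20

-20


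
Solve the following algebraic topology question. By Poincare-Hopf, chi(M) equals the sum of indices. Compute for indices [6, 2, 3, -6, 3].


Poincare-Hopf: chi(M) = sum of indices of zeros.
chi = (6) + (2) + (3) + (-6) + (3) = 8

8


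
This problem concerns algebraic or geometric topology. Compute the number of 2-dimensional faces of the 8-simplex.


Delta^8 has 8+1 vertices. A 2-face is a choice of 2+1 vertices.
f_2 = C(8+1, 2+1) = C(9,3) = 84

84


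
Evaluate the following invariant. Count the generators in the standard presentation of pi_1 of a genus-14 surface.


Standard presentation: pi_1(Sigma_g) = <a_1,b_1,...,a_g,b_g | [a_1,b_1]...[a_g,b_g] = 1>.
Number of generators = 2g = 2*14 = 28

28


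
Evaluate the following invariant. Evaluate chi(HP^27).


HP^27 has one cell in each dimension 0, 4, ..., 4*27 (27+1 cells, all even-dim).
chi = 27 + 1 = 28

28


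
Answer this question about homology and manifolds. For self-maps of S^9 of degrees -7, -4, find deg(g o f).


Degree is multiplicative under composition: deg(g o f) = deg(g) * deg(f).
= -4 * -7 = 28

28


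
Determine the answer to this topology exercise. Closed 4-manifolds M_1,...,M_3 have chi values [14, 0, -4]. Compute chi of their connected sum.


For n-manifolds: chi(A#B) = chi(A) + chi(B) - chi(S^4).
chi(S^4) = 1 + (-1)^4 = 2.
chi(#) = (sum chi_i) - (3-1)*chi(S^4) = 10 - 2*2 = 6

6
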